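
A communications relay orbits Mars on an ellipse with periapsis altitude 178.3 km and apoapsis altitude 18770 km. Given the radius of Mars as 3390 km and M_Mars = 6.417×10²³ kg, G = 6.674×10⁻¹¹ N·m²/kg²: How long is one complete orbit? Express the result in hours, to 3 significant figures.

T ≈ 12.3 hours

μ = GM = 6.674×10⁻¹¹ × 6.417×10²³ = 4.283×10¹³ m³/s².
r_p = 3390 + 178.3 = 3568.3 km = 3.5683×10⁶ m.
r_a = 3390 + 18770 = 22160 km = 2.2160×10⁷ m.
Semi-major axis a = (r_p + r_a)/2 = (3568.3 + 22160)/2 = 12864 km = 1.286×10⁷ m.
By Kepler's third law T = 2π√(a³/μ) = 2π × 7.050×10³ = 4.430×10⁴ s.
= 12.31 hours.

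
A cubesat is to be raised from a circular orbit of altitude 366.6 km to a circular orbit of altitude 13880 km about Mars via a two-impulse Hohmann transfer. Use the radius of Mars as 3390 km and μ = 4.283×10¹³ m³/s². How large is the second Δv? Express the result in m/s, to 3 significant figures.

r₁ = 3390 + 366.6 = 3756.6 km = 3.7566×10⁶ m.
r₂ = 3390 + 13880 = 17270 km = 1.7270×10⁷ m.
Transfer ellipse a_t = (r₁ + r₂)/2 = 1.051×10⁷ m.
At r₁: circular v_c1 = √(μ/r₁) = 3377 m/s; transfer-periapsis v_p = √[μ(2/r₁ − 1/a_t)] = 4328 m/s.
At r₂: circular v_c2 = √(μ/r₂) = 1575 m/s; transfer-apoapsis v_a = √[μ(2/r₂ − 1/a_t)] = 941.4 m/s.
Δv₂ = v_c2 − v_a = 633.4 m/s.

Δv ≈ 633 m/s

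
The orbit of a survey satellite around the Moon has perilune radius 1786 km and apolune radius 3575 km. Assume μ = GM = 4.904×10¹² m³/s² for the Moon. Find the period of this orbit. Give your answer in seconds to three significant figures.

T ≈ 12500 seconds

Semi-major axis a = (r_p + r_a)/2 = (1786.0 + 3575.0)/2 = 2680.5 km = 2.680×10⁶ m.
By Kepler's third law T = 2π√(a³/μ) = 2π × 1.982×10³ = 1.245×10⁴ s.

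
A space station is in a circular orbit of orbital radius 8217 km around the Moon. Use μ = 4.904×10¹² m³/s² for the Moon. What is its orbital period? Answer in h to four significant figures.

r = 8217 km = 8.217×10⁶ m.
Kepler's third law: T = 2π√(r³/μ) = 2π√((8.217×10⁶)³ / 4.904×10¹²).
r³/μ = 1.131×10⁸ s², so T = 2π × 1.064×10⁴ = 6.683×10⁴ s.
Converting: 6.683×10⁴ s ÷ 3600 = 18.56 h.

T ≈ 18.56 h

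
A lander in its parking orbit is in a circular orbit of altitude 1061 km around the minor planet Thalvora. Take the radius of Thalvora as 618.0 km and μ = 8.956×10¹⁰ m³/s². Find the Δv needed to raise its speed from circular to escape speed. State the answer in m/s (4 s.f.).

Δv ≈ 95.67 m/s

r = 618.0 + 1061 = 1679.0 km = 1.6790×10⁶ m.
Circular speed v_c = √(μ/r) = 231.0 m/s.
Escape speed v_esc = √(2μ/r) = √2 × v_c = 326.6 m/s.
Δv = v_esc − v_c = 95.67 m/s.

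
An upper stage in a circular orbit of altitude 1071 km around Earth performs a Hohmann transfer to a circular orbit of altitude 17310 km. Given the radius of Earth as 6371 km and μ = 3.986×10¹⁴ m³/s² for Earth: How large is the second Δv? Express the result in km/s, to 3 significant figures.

r₁ = 6371 + 1071 = 7442.0 km = 7.4420×10⁶ m.
r₂ = 6371 + 17310 = 23681 km = 2.3681×10⁷ m.
Transfer ellipse a_t = (r₁ + r₂)/2 = 1.556×10⁷ m.
At r₁: circular v_c1 = √(μ/r₁) = 7319 m/s; transfer-perigee v_p = √[μ(2/r₁ − 1/a_t)] = 9028 m/s.
At r₂: circular v_c2 = √(μ/r₂) = 4103 m/s; transfer-apogee v_a = √[μ(2/r₂ − 1/a_t)] = 2837 m/s.
Δv₂ = v_c2 − v_a = 1266 m/s.
= 1.266 km/s.

Δv ≈ 1.27 km/s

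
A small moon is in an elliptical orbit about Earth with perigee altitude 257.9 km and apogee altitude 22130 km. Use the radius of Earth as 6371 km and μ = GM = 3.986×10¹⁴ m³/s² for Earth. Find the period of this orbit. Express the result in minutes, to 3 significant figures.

T ≈ 386 minutes

r_p = 6371 + 257.9 = 6628.9 km = 6.6289×10⁶ m.
r_a = 6371 + 22130 = 28501 km = 2.8501×10⁷ m.
Semi-major axis a = (r_p + r_a)/2 = (6628.9 + 28501)/2 = 17565 km = 1.756×10⁷ m.
By Kepler's third law T = 2π√(a³/μ) = 2π × 3.687×10³ = 2.317×10⁴ s.
= 386.1 minutes.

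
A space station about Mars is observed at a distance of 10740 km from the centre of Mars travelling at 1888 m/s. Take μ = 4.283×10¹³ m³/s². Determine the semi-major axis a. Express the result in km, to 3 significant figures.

r = 1.074×10⁷ m.
Vis-viva rearranged: 1/a = 2/r − v²/μ = 1.862×10⁻⁷ − 8.323×10⁻⁸ = 1.030×10⁻⁷ m⁻¹.
a = 9.709×10⁶ m = 9709.3 km.

a ≈ 9710 km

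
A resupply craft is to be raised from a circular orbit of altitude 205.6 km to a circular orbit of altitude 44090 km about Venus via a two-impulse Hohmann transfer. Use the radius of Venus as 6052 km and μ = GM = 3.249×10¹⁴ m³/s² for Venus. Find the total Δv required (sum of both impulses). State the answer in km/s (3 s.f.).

r₁ = 6052 + 205.6 = 6257.6 km = 6.2576×10⁶ m.
r₂ = 6052 + 44090 = 50142 km = 5.0142×10⁷ m.
Transfer ellipse a_t = (r₁ + r₂)/2 = 2.820×10⁷ m.
At r₁: circular v_c1 = √(μ/r₁) = 7206 m/s; transfer-periapsis v_p = √[μ(2/r₁ − 1/a_t)] = 9608 m/s.
Δv₁ = v_p − v_c1 = 2403 m/s.
At r₂: circular v_c2 = √(μ/r₂) = 2546 m/s; transfer-apoapsis v_a = √[μ(2/r₂ − 1/a_t)] = 1199 m/s.
Δv₂ = v_c2 − v_a = 1346 m/s.
Total Δv = Δv₁ + Δv₂ = 3749 m/s = 3.749 km/s.

Δv_total ≈ 3.75 km/s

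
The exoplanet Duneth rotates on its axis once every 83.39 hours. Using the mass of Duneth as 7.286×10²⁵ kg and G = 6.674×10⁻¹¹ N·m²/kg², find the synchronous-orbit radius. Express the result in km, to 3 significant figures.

μ = GM = 6.674×10⁻¹¹ × 7.286×10²⁵ = 4.863×10¹⁵ m³/s².
T = 83.39 hours = 3.002×10⁵ s.
A synchronous orbit has period T, so by Kepler's third law a = (μT²/4π²)^(1/3).
μT²/4π² = 4.863×10¹⁵ × (3.002×10⁵)² / 39.48 = 1.110×10²⁵ m³.
a = 2.231×10⁸ m = 2.2307×10⁵ km.

r_sync ≈ 2.23×10⁵ km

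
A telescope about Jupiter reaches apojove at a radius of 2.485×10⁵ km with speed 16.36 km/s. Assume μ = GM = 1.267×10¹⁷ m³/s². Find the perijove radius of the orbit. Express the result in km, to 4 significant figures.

r_a = 2.485×10⁸ m.
Specific energy ε = v²/2 − μ/r = -3.760×10⁸ J/kg, so a = −μ/(2ε) = 1.685×10⁸ m.
The apsides satisfy r_p + r_a = 2a, so the perijove radius is 2a − r_a = 8.844×10⁷ m = 88437 km.

perijove radius ≈ 88440 km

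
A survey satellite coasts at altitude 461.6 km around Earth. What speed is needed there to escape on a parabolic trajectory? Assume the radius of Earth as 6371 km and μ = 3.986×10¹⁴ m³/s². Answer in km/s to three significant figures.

r = 6371 + 461.6 = 6832.6 km = 6.8326×10⁶ m.
Escape speed v_esc = √(2μ/r) = √(2 × 3.986×10¹⁴ / 6.833×10⁶) = √(1.167×10⁸) = 10800 m/s.
= 10.80 km/s.

v_esc ≈ 10.8 km/s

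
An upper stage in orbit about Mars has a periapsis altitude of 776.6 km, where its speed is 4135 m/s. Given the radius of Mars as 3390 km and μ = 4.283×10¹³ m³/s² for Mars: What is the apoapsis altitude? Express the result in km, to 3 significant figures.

apoapsis altitude ≈ 17200 km

r_p = 3390 + 776.6 = 4166.6 km = 4.167×10⁶ m.
Specific energy ε = v²/2 − μ/r = -1.730×10⁶ J/kg, so a = −μ/(2ε) = 1.238×10⁷ m.
The apsides satisfy r_p + r_a = 2a, so the apoapsis radius is 2a − r_p = 2.059×10⁷ m = 20587 km.
Apoapsis altitude = 20587 − 3390 = 17197 km.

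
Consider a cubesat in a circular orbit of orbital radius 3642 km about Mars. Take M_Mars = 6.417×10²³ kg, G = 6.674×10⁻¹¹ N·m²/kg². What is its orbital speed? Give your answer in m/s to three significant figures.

v ≈ 3430 m/s

μ = GM = 6.674×10⁻¹¹ × 6.417×10²³ = 4.283×10¹³ m³/s².
r = 3642 km = 3.642×10⁶ m.
For a circular orbit v = √(μ/r) = √(4.283×10¹³ / 3.642×10⁶) = √(1.176×10⁷) = 3429 m/s.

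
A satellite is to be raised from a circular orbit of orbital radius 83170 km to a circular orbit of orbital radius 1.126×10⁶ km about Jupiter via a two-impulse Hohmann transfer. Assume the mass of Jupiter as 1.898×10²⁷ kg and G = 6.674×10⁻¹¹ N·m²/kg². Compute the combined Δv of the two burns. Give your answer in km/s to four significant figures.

μ = GM = 6.674×10⁻¹¹ × 1.898×10²⁷ = 1.267×10¹⁷ m³/s².
r₁ = 83170 km = 8.317×10⁷ m.
r₂ = 1.126×10⁶ km = 1.126×10⁹ m.
Transfer ellipse a_t = (r₁ + r₂)/2 = 6.046×10⁸ m.
At r₁: circular v_c1 = √(μ/r₁) = 39030 m/s; transfer-perijove v_p = √[μ(2/r₁ − 1/a_t)] = 53260 m/s.
Δv₁ = v_p − v_c1 = 14230 m/s.
At r₂: circular v_c2 = √(μ/r₂) = 10610 m/s; transfer-apojove v_a = √[μ(2/r₂ − 1/a_t)] = 3934 m/s.
Δv₂ = v_c2 − v_a = 6673 m/s.
Total Δv = Δv₁ + Δv₂ = 20910 m/s = 20.91 km/s.

Δv_total ≈ 20.91 km/s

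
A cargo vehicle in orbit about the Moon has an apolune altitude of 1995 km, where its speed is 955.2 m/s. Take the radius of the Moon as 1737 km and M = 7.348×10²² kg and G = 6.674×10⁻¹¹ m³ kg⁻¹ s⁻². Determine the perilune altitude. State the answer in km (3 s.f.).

μ = GM = 6.674×10⁻¹¹ × 7.348×10²² = 4.904×10¹² m³/s².
r_a = 1737 + 1995 = 3732.0 km = 3.732×10⁶ m.
Specific energy ε = v²/2 − μ/r = -8.579×10⁵ J/kg, so a = −μ/(2ε) = 2.858×10⁶ m.
The apsides satisfy r_p + r_a = 2a, so the perilune radius is 2a − r_a = 1.985×10⁶ m = 1984.7 km.
Perilune altitude = 1984.7 − 1737 = 247.67 km.

perilune altitude ≈ 248 km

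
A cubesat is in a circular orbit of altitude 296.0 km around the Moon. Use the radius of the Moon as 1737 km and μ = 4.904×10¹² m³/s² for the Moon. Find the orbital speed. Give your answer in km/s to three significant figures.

v ≈ 1.55 km/s

r = 1737 + 296.0 = 2033.0 km = 2.0330×10⁶ m.
For a circular orbit v = √(μ/r) = √(4.904×10¹² / 2.033×10⁶) = √(2.412×10⁶) = 1553 m/s.
That is 1.553 km/s.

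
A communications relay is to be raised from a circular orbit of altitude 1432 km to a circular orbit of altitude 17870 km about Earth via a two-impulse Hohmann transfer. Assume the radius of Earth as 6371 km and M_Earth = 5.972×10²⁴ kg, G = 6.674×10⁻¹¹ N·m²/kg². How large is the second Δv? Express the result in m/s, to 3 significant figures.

Δv ≈ 1230 m/s

μ = GM = 6.674×10⁻¹¹ × 5.972×10²⁴ = 3.986×10¹⁴ m³/s².
r₁ = 6371 + 1432 = 7803.0 km = 7.8030×10⁶ m.
r₂ = 6371 + 17870 = 24241 km = 2.4241×10⁷ m.
Transfer ellipse a_t = (r₁ + r₂)/2 = 1.602×10⁷ m.
At r₁: circular v_c1 = √(μ/r₁) = 7147 m/s; transfer-perigee v_p = √[μ(2/r₁ − 1/a_t)] = 8791 m/s.
At r₂: circular v_c2 = √(μ/r₂) = 4055 m/s; transfer-apogee v_a = √[μ(2/r₂ − 1/a_t)] = 2830 m/s.
Δv₂ = v_c2 − v_a = 1225 m/s.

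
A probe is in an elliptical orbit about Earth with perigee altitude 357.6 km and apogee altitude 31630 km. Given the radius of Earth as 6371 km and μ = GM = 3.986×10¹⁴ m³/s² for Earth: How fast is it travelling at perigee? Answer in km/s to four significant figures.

v ≈ 10.03 km/s

r_p = 6371 + 357.6 = 6728.6 km = 6.7286×10⁶ m.
r_a = 6371 + 31630 = 38001 km = 3.8001×10⁷ m.
Semi-major axis a = (r_p + r_a)/2 = 22365 km = 2.236×10⁷ m.
Vis-viva: v² = μ(2/r − 1/a) = 3.986×10¹⁴ × (2.972×10⁻⁷ − 4.471×10⁻⁸) = 1.007×10⁸ m²/s².
v = 10030 m/s = 10.03 km/s.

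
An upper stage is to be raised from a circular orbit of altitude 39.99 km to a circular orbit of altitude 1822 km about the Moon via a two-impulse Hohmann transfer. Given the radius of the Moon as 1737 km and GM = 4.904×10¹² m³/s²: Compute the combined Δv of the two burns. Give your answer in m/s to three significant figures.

Δv_total ≈ 473 m/s

r₁ = 1737 + 39.99 = 1777.0 km = 1.7770×10⁶ m.
r₂ = 1737 + 1822 = 3559.0 km = 3.5590×10⁶ m.
Transfer ellipse a_t = (r₁ + r₂)/2 = 2.668×10⁶ m.
At r₁: circular v_c1 = √(μ/r₁) = 1661 m/s; transfer-perilune v_p = √[μ(2/r₁ − 1/a_t)] = 1919 m/s.
Δv₁ = v_p − v_c1 = 257.4 m/s.
At r₂: circular v_c2 = √(μ/r₂) = 1174 m/s; transfer-apolune v_a = √[μ(2/r₂ − 1/a_t)] = 958.0 m/s.
Δv₂ = v_c2 − v_a = 215.9 m/s.
Total Δv = Δv₁ + Δv₂ = 473.3 m/s.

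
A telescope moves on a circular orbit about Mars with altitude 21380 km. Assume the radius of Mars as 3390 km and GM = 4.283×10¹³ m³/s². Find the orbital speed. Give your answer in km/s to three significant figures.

v ≈ 1.31 km/s

r = 3390 + 21380 = 24770 km = 2.4770×10⁷ m.
For a circular orbit v = √(μ/r) = √(4.283×10¹³ / 2.477×10⁷) = √(1.729×10⁶) = 1315 m/s.
That is 1.315 km/s.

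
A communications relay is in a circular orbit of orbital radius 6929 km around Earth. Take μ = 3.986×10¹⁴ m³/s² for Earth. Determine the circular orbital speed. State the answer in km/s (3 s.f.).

v ≈ 7.58 km/s

r = 6929 km = 6.929×10⁶ m.
For a circular orbit v = √(μ/r) = √(3.986×10¹⁴ / 6.929×10⁶) = √(5.753×10⁷) = 7585 m/s.
That is 7.585 km/s.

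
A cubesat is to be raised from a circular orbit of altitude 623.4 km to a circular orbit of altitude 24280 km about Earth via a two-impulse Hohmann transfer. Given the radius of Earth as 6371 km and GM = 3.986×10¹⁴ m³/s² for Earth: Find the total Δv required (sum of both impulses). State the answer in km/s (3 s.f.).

Δv_total ≈ 3.49 km/s

r₁ = 6371 + 623.4 = 6994.4 km = 6.9944×10⁶ m.
r₂ = 6371 + 24280 = 30651 km = 3.0651×10⁷ m.
Transfer ellipse a_t = (r₁ + r₂)/2 = 1.882×10⁷ m.
At r₁: circular v_c1 = √(μ/r₁) = 7549 m/s; transfer-perigee v_p = √[μ(2/r₁ − 1/a_t)] = 9633 m/s.
Δv₁ = v_p − v_c1 = 2084 m/s.
At r₂: circular v_c2 = √(μ/r₂) = 3606 m/s; transfer-apogee v_a = √[μ(2/r₂ − 1/a_t)] = 2198 m/s.
Δv₂ = v_c2 − v_a = 1408 m/s.
Total Δv = Δv₁ + Δv₂ = 3492 m/s = 3.492 km/s.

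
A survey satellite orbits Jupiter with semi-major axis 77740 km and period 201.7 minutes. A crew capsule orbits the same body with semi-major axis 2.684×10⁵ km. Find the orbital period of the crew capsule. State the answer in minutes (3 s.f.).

T₂ ≈ 1290 minutes

Kepler's third law: T² ∝ a³, so T₂ = T₁ (a₂/a₁)^(3/2).
a₂/a₁ = 3.453, (a₂/a₁)^(3/2) = 6.415.
T₂ = 201.7 × 6.415 = 1294 minutes.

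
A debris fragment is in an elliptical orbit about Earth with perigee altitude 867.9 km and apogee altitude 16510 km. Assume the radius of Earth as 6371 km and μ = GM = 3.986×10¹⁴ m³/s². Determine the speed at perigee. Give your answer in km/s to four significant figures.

v ≈ 9.147 km/s

r_p = 6371 + 867.9 = 7238.9 km = 7.2389×10⁶ m.
r_a = 6371 + 16510 = 22881 km = 2.2881×10⁷ m.
Semi-major axis a = (r_p + r_a)/2 = 15060 km = 1.506×10⁷ m.
Vis-viva: v² = μ(2/r − 1/a) = 3.986×10¹⁴ × (2.763×10⁻⁷ − 6.640×10⁻⁸) = 8.366×10⁷ m²/s².
v = 9147 m/s = 9.147 km/s.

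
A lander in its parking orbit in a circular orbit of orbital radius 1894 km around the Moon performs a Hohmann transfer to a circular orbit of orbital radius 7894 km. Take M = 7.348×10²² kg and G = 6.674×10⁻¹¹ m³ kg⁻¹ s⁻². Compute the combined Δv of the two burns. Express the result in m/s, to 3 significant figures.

μ = GM = 6.674×10⁻¹¹ × 7.348×10²² = 4.904×10¹² m³/s².
r₁ = 1894 km = 1.894×10⁶ m.
r₂ = 7894 km = 7.894×10⁶ m.
Transfer ellipse a_t = (r₁ + r₂)/2 = 4.894×10⁶ m.
At r₁: circular v_c1 = √(μ/r₁) = 1609 m/s; transfer-perilune v_p = √[μ(2/r₁ − 1/a_t)] = 2044 m/s.
Δv₁ = v_p − v_c1 = 434.5 m/s.
At r₂: circular v_c2 = √(μ/r₂) = 788.2 m/s; transfer-apolune v_a = √[μ(2/r₂ − 1/a_t)] = 490.3 m/s.
Δv₂ = v_c2 − v_a = 297.9 m/s.
Total Δv = Δv₁ + Δv₂ = 732.4 m/s.

Δv_total ≈ 732 m/s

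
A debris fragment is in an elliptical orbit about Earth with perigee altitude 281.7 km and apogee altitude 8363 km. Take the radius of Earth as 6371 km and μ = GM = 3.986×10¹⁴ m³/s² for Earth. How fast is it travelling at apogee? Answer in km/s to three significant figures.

v ≈ 4.10 km/s

r_p = 6371 + 281.7 = 6652.7 km = 6.6527×10⁶ m.
r_a = 6371 + 8363 = 14734 km = 1.4734×10⁷ m.
Semi-major axis a = (r_p + r_a)/2 = 10693 km = 1.069×10⁷ m.
Vis-viva: v² = μ(2/r − 1/a) = 3.986×10¹⁴ × (1.357×10⁻⁷ − 9.352×10⁻⁸) = 1.683×10⁷ m²/s².
v = 4103 m/s = 4.103 km/s.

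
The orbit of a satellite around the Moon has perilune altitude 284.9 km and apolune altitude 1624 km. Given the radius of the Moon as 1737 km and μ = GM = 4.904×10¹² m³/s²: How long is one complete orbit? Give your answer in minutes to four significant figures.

r_p = 1737 + 284.9 = 2021.9 km = 2.0219×10⁶ m.
r_a = 1737 + 1624 = 3361.0 km = 3.3610×10⁶ m.
Semi-major axis a = (r_p + r_a)/2 = (2021.9 + 3361.0)/2 = 2691.4 km = 2.691×10⁶ m.
By Kepler's third law T = 2π√(a³/μ) = 2π × 1.994×10³ = 1.253×10⁴ s.
= 208.8 minutes.

T ≈ 208.8 minutes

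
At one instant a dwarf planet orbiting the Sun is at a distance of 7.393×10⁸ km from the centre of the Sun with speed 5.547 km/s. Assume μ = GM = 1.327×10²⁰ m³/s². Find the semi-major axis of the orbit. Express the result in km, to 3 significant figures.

a ≈ 4.04×10⁸ km

r = 7.393×10¹¹ m.
Vis-viva rearranged: 1/a = 2/r − v²/μ = 2.705×10⁻¹² − 2.319×10⁻¹³ = 2.473×10⁻¹² m⁻¹.
a = 4.043×10¹¹ m = 4.0430×10⁸ km.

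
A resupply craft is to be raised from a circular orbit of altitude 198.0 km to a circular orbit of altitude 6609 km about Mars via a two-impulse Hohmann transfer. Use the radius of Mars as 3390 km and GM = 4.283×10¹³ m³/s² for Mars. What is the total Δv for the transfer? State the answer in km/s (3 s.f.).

r₁ = 3390 + 198.0 = 3588.0 km = 3.5880×10⁶ m.
r₂ = 3390 + 6609 = 9999.0 km = 9.9990×10⁶ m.
Transfer ellipse a_t = (r₁ + r₂)/2 = 6.794×10⁶ m.
At r₁: circular v_c1 = √(μ/r₁) = 3455 m/s; transfer-periapsis v_p = √[μ(2/r₁ − 1/a_t)] = 4192 m/s.
Δv₁ = v_p − v_c1 = 736.6 m/s.
At r₂: circular v_c2 = √(μ/r₂) = 2070 m/s; transfer-apoapsis v_a = √[μ(2/r₂ − 1/a_t)] = 1504 m/s.
Δv₂ = v_c2 − v_a = 565.5 m/s.
Total Δv = Δv₁ + Δv₂ = 1302 m/s = 1.302 km/s.

Δv_total ≈ 1.30 km/s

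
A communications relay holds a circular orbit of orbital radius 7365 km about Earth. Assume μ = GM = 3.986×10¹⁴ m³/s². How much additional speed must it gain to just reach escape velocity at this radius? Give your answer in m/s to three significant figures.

Δv ≈ 3050 m/s

r = 7365 km = 7.365×10⁶ m.
Circular speed v_c = √(μ/r) = 7357 m/s.
Escape speed v_esc = √(2μ/r) = √2 × v_c = 10400 m/s.
Δv = v_esc − v_c = 3047 m/s.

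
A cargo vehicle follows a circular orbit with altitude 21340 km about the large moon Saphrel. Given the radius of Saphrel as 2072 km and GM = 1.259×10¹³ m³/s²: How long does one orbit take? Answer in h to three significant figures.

T ≈ 55.7 h

r = 2072 + 21340 = 23412 km = 2.3412×10⁷ m.
Kepler's third law: T = 2π√(r³/μ) = 2π√((2.341×10⁷)³ / 1.259×10¹³).
r³/μ = 1.019×10⁹ s², so T = 2π × 3.193×10⁴ = 2.006×10⁵ s.
Converting: 2.006×10⁵ s ÷ 3600 = 55.72 h.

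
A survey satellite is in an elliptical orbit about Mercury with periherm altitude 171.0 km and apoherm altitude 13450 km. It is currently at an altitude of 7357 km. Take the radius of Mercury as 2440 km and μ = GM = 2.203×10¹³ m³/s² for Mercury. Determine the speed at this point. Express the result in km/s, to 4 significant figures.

v ≈ 1.455 km/s

r_p = 2440 + 171.0 = 2611.0 km = 2.6110×10⁶ m.
r_a = 2440 + 13450 = 15890 km = 1.5890×10⁷ m.
r = 2440 + 7357 = 9797.0 km = 9.797×10⁶ m.
Semi-major axis a = (r_p + r_a)/2 = 9250.5 km = 9.250×10⁶ m.
Vis-viva: v² = μ(2/r − 1/a) = 2.203×10¹³ × (2.041×10⁻⁷ − 1.081×10⁻⁷) = 2.116×10⁶ m²/s².
v = 1455 m/s = 1.455 km/s.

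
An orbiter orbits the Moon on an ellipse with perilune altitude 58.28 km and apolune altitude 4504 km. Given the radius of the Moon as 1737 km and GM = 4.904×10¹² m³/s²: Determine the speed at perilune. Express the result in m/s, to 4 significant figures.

v ≈ 2060 m/s

r_p = 1737 + 58.28 = 1795.3 km = 1.7953×10⁶ m.
r_a = 1737 + 4504 = 6241.0 km = 6.2410×10⁶ m.
Semi-major axis a = (r_p + r_a)/2 = 4018.1 km = 4.018×10⁶ m.
Vis-viva: v² = μ(2/r − 1/a) = 4.904×10¹² × (1.114×10⁻⁶ − 2.489×10⁻⁷) = 4.243×10⁶ m²/s².
v = 2060 m/s.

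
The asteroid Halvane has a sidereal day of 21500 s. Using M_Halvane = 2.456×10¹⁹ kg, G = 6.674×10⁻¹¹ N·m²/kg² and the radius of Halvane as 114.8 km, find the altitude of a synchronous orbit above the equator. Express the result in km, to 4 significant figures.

μ = GM = 6.674×10⁻¹¹ × 2.456×10¹⁹ = 1.639×10⁹ m³/s².
A synchronous orbit has period T, so by Kepler's third law a = (μT²/4π²)^(1/3).
μT²/4π² = 1.639×10⁹ × (2.150×10⁴)² / 39.48 = 1.919×10¹⁶ m³.
a = 2.677×10⁵ m = 267.74 km.
Altitude h = a − R = 267.74 − 114.8 = 152.94 km.

h_sync ≈ 152.9 km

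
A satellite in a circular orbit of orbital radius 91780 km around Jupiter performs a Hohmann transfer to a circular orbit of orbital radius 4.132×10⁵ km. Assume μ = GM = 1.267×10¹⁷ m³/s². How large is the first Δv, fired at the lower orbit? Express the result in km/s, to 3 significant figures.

r₁ = 91780 km = 9.178×10⁷ m.
r₂ = 4.132×10⁵ km = 4.132×10⁸ m.
Transfer ellipse a_t = (r₁ + r₂)/2 = 2.525×10⁸ m.
At r₁: circular v_c1 = √(μ/r₁) = 37150 m/s; transfer-perijove v_p = √[μ(2/r₁ − 1/a_t)] = 47530 m/s.
Δv₁ = v_p − v_c1 = 10380 m/s.
= 10.38 km/s.

Δv ≈ 10.4 km/s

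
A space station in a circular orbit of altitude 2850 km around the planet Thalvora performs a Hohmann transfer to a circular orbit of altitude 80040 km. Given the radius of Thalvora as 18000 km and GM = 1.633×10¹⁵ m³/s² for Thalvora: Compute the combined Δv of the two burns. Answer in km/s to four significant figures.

Δv_total ≈ 4.180 km/s

r₁ = 18000 + 2850 = 20850 km = 2.0850×10⁷ m.
r₂ = 18000 + 80040 = 98040 km = 9.8040×10⁷ m.
Transfer ellipse a_t = (r₁ + r₂)/2 = 5.944×10⁷ m.
At r₁: circular v_c1 = √(μ/r₁) = 8850 m/s; transfer-periapsis v_p = √[μ(2/r₁ − 1/a_t)] = 11370 m/s.
Δv₁ = v_p − v_c1 = 2515 m/s.
At r₂: circular v_c2 = √(μ/r₂) = 4081 m/s; transfer-apoapsis v_a = √[μ(2/r₂ − 1/a_t)] = 2417 m/s.
Δv₂ = v_c2 − v_a = 1664 m/s.
Total Δv = Δv₁ + Δv₂ = 4180 m/s = 4.180 km/s.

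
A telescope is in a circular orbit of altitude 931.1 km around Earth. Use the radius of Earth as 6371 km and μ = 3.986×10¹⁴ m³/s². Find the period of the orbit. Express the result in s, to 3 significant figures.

r = 6371 + 931.1 = 7302.1 km = 7.3021×10⁶ m.
Kepler's third law: T = 2π√(r³/μ) = 2π√((7.302×10⁶)³ / 3.986×10¹⁴).
r³/μ = 9.768×10⁵ s², so T = 2π × 9.883×10² = 6.210×10³ s.

T ≈ 6210 s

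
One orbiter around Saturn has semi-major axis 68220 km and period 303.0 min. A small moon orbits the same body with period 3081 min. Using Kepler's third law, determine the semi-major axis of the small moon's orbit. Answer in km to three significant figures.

Kepler's third law: a³ ∝ T², so a₂ = a₁ (T₂/T₁)^(2/3).
T₂/T₁ = 10.17, (T₂/T₁)^(2/3) = 4.694.
a₂ = 68220 × 4.694 = 3.202×10⁵ km.

a₂ ≈ 3.20×10⁵ km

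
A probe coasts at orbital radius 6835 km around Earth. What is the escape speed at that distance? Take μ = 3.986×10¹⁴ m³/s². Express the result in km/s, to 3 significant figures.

r = 6835 km = 6.835×10⁶ m.
Escape speed v_esc = √(2μ/r) = √(2 × 3.986×10¹⁴ / 6.835×10⁶) = √(1.166×10⁸) = 10800 m/s.
= 10.80 km/s.

v_esc ≈ 10.8 km/s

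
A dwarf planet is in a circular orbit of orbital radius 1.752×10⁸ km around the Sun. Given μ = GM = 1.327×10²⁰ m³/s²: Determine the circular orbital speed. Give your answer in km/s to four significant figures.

v ≈ 27.52 km/s

r = 1.752×10⁸ km = 1.752×10¹¹ m.
For a circular orbit v = √(μ/r) = √(1.327×10²⁰ / 1.752×10¹¹) = √(7.574×10⁸) = 27520 m/s.
That is 27.52 km/s.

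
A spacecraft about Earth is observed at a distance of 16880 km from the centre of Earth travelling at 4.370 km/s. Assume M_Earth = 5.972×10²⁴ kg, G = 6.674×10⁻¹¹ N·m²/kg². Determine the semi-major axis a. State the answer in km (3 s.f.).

μ = GM = 6.674×10⁻¹¹ × 5.972×10²⁴ = 3.986×10¹⁴ m³/s².
r = 1.688×10⁷ m.
Specific orbital energy ε = v²/2 − μ/r = (4370)²/2 − 3.986×10¹⁴/1.688×10⁷ = -1.406×10⁷ J/kg.
Since ε = −μ/(2a), a = −μ/(2ε) = 1.417×10⁷ m = 14170 km.

a ≈ 14200 km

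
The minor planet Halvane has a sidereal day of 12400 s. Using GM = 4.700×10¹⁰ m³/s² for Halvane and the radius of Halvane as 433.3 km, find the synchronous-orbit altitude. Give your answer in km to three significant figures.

A synchronous orbit has period T, so by Kepler's third law a = (μT²/4π²)^(1/3).
μT²/4π² = 4.700×10¹⁰ × (1.240×10⁴)² / 39.48 = 1.831×10¹⁷ m³.
a = 5.678×10⁵ m = 567.80 km.
Altitude h = a − R = 567.80 − 433.3 = 134.50 km.

h_sync ≈ 134 km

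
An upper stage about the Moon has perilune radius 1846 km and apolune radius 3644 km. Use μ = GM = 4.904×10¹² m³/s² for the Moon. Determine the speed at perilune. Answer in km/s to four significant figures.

v ≈ 1.878 km/s

Semi-major axis a = (r_p + r_a)/2 = 2745.0 km = 2.745×10⁶ m.
Vis-viva: v² = μ(2/r − 1/a) = 4.904×10¹² × (1.083×10⁻⁶ − 3.643×10⁻⁷) = 3.527×10⁶ m²/s².
v = 1878 m/s = 1.878 km/s.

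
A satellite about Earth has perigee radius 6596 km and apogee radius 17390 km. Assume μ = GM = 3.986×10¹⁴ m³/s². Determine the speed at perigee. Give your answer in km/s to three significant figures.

v ≈ 9.36 km/s

Semi-major axis a = (r_p + r_a)/2 = 11993 km = 1.199×10⁷ m.
Vis-viva: v² = μ(2/r − 1/a) = 3.986×10¹⁴ × (3.032×10⁻⁷ − 8.338×10⁻⁸) = 8.763×10⁷ m²/s².
v = 9361 m/s = 9.361 km/s.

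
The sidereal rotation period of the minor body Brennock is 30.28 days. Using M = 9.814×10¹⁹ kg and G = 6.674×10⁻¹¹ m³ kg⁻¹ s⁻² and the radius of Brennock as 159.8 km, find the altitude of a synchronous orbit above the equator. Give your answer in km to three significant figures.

h_sync ≈ 10300 km

μ = GM = 6.674×10⁻¹¹ × 9.814×10¹⁹ = 6.550×10⁹ m³/s².
T = 30.28 days = 2.616×10⁶ s.
A synchronous orbit has period T, so by Kepler's third law a = (μT²/4π²)^(1/3).
μT²/4π² = 6.550×10⁹ × (2.616×10⁶)² / 39.48 = 1.136×10²¹ m³.
a = 1.043×10⁷ m = 10433 km.
Altitude h = a − R = 10433 − 159.8 = 10273 km.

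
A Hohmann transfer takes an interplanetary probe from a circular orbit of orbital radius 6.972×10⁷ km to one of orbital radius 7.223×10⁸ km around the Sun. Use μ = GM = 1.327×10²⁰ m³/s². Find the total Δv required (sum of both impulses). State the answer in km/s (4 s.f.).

r₁ = 6.972×10⁷ km = 6.972×10¹⁰ m.
r₂ = 7.223×10⁸ km = 7.223×10¹¹ m.
Transfer ellipse a_t = (r₁ + r₂)/2 = 3.960×10¹¹ m.
At r₁: circular v_c1 = √(μ/r₁) = 43630 m/s; transfer-perihelion v_p = √[μ(2/r₁ − 1/a_t)] = 58920 m/s.
Δv₁ = v_p − v_c1 = 15290 m/s.
At r₂: circular v_c2 = √(μ/r₂) = 13550 m/s; transfer-aphelion v_a = √[μ(2/r₂ − 1/a_t)] = 5687 m/s.
Δv₂ = v_c2 − v_a = 7867 m/s.
Total Δv = Δv₁ + Δv₂ = 23160 m/s = 23.16 km/s.

Δv_total ≈ 23.16 km/s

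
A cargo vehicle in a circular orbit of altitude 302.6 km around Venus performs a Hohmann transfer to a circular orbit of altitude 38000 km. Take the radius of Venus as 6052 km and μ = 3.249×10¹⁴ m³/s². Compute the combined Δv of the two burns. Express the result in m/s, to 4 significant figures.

Δv_total ≈ 3655 m/s

r₁ = 6052 + 302.6 = 6354.6 km = 6.3546×10⁶ m.
r₂ = 6052 + 38000 = 44052 km = 4.4052×10⁷ m.
Transfer ellipse a_t = (r₁ + r₂)/2 = 2.520×10⁷ m.
At r₁: circular v_c1 = √(μ/r₁) = 7150 m/s; transfer-periapsis v_p = √[μ(2/r₁ − 1/a_t)] = 9453 m/s.
Δv₁ = v_p − v_c1 = 2303 m/s.
At r₂: circular v_c2 = √(μ/r₂) = 2716 m/s; transfer-apoapsis v_a = √[μ(2/r₂ − 1/a_t)] = 1364 m/s.
Δv₂ = v_c2 − v_a = 1352 m/s.
Total Δv = Δv₁ + Δv₂ = 3655 m/s.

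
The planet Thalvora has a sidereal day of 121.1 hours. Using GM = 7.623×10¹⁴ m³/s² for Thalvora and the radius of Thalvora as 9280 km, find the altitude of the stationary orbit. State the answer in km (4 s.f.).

T = 121.1 hours = 4.360×10⁵ s.
A synchronous orbit has period T, so by Kepler's third law a = (μT²/4π²)^(1/3).
μT²/4π² = 7.623×10¹⁴ × (4.360×10⁵)² / 39.48 = 3.670×10²⁴ m³.
a = 1.542×10⁸ m = 1.5425×10⁵ km.
Altitude h = a − R = 1.5425×10⁵ − 9280 = 1.4497×10⁵ km.

h_sync ≈ 1.450×10⁵ km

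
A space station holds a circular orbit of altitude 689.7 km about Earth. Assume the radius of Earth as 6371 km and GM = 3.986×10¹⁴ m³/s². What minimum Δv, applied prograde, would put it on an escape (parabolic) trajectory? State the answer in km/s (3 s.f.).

r = 6371 + 689.7 = 7060.7 km = 7.0607×10⁶ m.
Circular speed v_c = √(μ/r) = 7514 m/s.
Escape speed v_esc = √(2μ/r) = √2 × v_c = 10630 m/s.
Δv = v_esc − v_c = 3112 m/s = 3.112 km/s.

Δv ≈ 3.11 km/s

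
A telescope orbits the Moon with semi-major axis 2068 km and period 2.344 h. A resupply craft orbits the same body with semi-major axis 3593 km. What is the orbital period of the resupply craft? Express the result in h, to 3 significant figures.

T₂ ≈ 5.37 h

Kepler's third law: T² ∝ a³, so T₂ = T₁ (a₂/a₁)^(3/2).
a₂/a₁ = 1.737, (a₂/a₁)^(3/2) = 2.290.
T₂ = 2.344 × 2.290 = 5.368 h.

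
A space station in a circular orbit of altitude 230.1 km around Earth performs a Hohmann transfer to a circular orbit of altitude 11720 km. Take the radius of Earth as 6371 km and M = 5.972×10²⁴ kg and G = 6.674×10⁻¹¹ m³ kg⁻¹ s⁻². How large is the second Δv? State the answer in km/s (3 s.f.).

Δv ≈ 1.26 km/s

μ = GM = 6.674×10⁻¹¹ × 5.972×10²⁴ = 3.986×10¹⁴ m³/s².
r₁ = 6371 + 230.1 = 6601.1 km = 6.6011×10⁶ m.
r₂ = 6371 + 11720 = 18091 km = 1.8091×10⁷ m.
Transfer ellipse a_t = (r₁ + r₂)/2 = 1.235×10⁷ m.
At r₁: circular v_c1 = √(μ/r₁) = 7770 m/s; transfer-perigee v_p = √[μ(2/r₁ − 1/a_t)] = 9406 m/s.
At r₂: circular v_c2 = √(μ/r₂) = 4694 m/s; transfer-apogee v_a = √[μ(2/r₂ − 1/a_t)] = 3432 m/s.
Δv₂ = v_c2 − v_a = 1262 m/s.
= 1.262 km/s.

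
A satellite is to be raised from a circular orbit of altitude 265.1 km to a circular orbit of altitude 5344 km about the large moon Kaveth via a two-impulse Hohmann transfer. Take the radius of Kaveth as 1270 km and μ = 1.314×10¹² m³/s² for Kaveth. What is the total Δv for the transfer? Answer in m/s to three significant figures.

r₁ = 1270 + 265.1 = 1535.1 km = 1.5351×10⁶ m.
r₂ = 1270 + 5344 = 6614.0 km = 6.6140×10⁶ m.
Transfer ellipse a_t = (r₁ + r₂)/2 = 4.075×10⁶ m.
At r₁: circular v_c1 = √(μ/r₁) = 925.2 m/s; transfer-periapsis v_p = √[μ(2/r₁ − 1/a_t)] = 1179 m/s.
Δv₁ = v_p − v_c1 = 253.6 m/s.
At r₂: circular v_c2 = √(μ/r₂) = 445.7 m/s; transfer-apoapsis v_a = √[μ(2/r₂ − 1/a_t)] = 273.6 m/s.
Δv₂ = v_c2 − v_a = 172.1 m/s.
Total Δv = Δv₁ + Δv₂ = 425.7 m/s.

Δv_total ≈ 426 m/s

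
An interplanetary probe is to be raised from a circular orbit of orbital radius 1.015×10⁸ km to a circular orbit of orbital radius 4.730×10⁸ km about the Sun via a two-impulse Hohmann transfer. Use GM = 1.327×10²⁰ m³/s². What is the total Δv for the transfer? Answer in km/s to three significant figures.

Δv_total ≈ 17.0 km/s

r₁ = 1.015×10⁸ km = 1.015×10¹¹ m.
r₂ = 4.730×10⁸ km = 4.730×10¹¹ m.
Transfer ellipse a_t = (r₁ + r₂)/2 = 2.872×10¹¹ m.
At r₁: circular v_c1 = √(μ/r₁) = 36160 m/s; transfer-perihelion v_p = √[μ(2/r₁ − 1/a_t)] = 46400 m/s.
Δv₁ = v_p − v_c1 = 10240 m/s.
At r₂: circular v_c2 = √(μ/r₂) = 16750 m/s; transfer-aphelion v_a = √[μ(2/r₂ − 1/a_t)] = 9957 m/s.
Δv₂ = v_c2 − v_a = 6793 m/s.
Total Δv = Δv₁ + Δv₂ = 17030 m/s = 17.03 km/s.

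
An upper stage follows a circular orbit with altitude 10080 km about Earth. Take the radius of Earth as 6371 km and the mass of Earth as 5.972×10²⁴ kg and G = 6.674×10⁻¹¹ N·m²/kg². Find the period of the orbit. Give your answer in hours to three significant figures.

T ≈ 5.83 hours

μ = GM = 6.674×10⁻¹¹ × 5.972×10²⁴ = 3.986×10¹⁴ m³/s².
r = 6371 + 10080 = 16451 km = 1.6451×10⁷ m.
Kepler's third law: T = 2π√(r³/μ) = 2π√((1.645×10⁷)³ / 3.986×10¹⁴).
r³/μ = 1.117×10⁷ s², so T = 2π × 3.342×10³ = 2.100×10⁴ s.
Converting: 2.100×10⁴ s ÷ 3600 = 5.833 hours.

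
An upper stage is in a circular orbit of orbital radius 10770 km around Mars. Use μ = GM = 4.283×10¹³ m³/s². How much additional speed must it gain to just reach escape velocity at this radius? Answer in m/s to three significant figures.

Δv ≈ 826 m/s

r = 10770 km = 1.077×10⁷ m.
Circular speed v_c = √(μ/r) = 1994 m/s.
Escape speed v_esc = √(2μ/r) = √2 × v_c = 2820 m/s.
Δv = v_esc − v_c = 826.0 m/s.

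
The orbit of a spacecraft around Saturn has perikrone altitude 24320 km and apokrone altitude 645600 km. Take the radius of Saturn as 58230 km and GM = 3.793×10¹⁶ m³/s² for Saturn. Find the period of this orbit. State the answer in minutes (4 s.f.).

r_p = 58230 + 24320 = 82550 km = 8.2550×10⁷ m.
r_a = 58230 + 645600 = 703830 km = 7.0383×10⁸ m.
Semi-major axis a = (r_p + r_a)/2 = (82550 + 7.0383×10⁵)/2 = 3.9319×10⁵ km = 3.932×10⁸ m.
By Kepler's third law T = 2π√(a³/μ) = 2π × 4.003×10⁴ = 2.515×10⁵ s.
= 4192 minutes.

T ≈ 4192 minutes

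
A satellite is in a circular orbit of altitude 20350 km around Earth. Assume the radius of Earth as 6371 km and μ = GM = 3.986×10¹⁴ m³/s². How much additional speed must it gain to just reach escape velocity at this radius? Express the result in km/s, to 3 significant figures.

Δv ≈ 1.60 km/s

r = 6371 + 20350 = 26721 km = 2.6721×10⁷ m.
Circular speed v_c = √(μ/r) = 3862 m/s.
Escape speed v_esc = √(2μ/r) = √2 × v_c = 5462 m/s.
Δv = v_esc − v_c = 1600 m/s = 1.600 km/s.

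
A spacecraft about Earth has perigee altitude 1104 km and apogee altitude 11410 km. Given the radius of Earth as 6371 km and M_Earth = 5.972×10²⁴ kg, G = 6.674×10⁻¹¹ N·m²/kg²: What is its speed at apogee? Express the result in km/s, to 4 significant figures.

v ≈ 3.643 km/s

μ = GM = 6.674×10⁻¹¹ × 5.972×10²⁴ = 3.986×10¹⁴ m³/s².
r_p = 6371 + 1104 = 7475.0 km = 7.4750×10⁶ m.
r_a = 6371 + 11410 = 17781 km = 1.7781×10⁷ m.
Semi-major axis a = (r_p + r_a)/2 = 12628 km = 1.263×10⁷ m.
Vis-viva: v² = μ(2/r − 1/a) = 3.986×10¹⁴ × (1.125×10⁻⁷ − 7.919×10⁻⁸) = 1.327×10⁷ m²/s².
v = 3643 m/s = 3.643 km/s.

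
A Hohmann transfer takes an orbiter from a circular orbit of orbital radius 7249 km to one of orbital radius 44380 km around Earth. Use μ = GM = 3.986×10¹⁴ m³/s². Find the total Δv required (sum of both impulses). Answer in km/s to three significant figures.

Δv_total ≈ 3.72 km/s

r₁ = 7249 km = 7.249×10⁶ m.
r₂ = 44380 km = 4.438×10⁷ m.
Transfer ellipse a_t = (r₁ + r₂)/2 = 2.581×10⁷ m.
At r₁: circular v_c1 = √(μ/r₁) = 7415 m/s; transfer-perigee v_p = √[μ(2/r₁ − 1/a_t)] = 9723 m/s.
Δv₁ = v_p − v_c1 = 2307 m/s.
At r₂: circular v_c2 = √(μ/r₂) = 2997 m/s; transfer-apogee v_a = √[μ(2/r₂ − 1/a_t)] = 1588 m/s.
Δv₂ = v_c2 − v_a = 1409 m/s.
Total Δv = Δv₁ + Δv₂ = 3716 m/s = 3.716 km/s.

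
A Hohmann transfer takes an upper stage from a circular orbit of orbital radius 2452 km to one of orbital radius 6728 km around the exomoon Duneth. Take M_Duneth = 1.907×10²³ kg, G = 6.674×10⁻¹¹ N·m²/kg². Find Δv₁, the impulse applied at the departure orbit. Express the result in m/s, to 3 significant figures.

Δv ≈ 480 m/s

μ = GM = 6.674×10⁻¹¹ × 1.907×10²³ = 1.273×10¹³ m³/s².
r₁ = 2452 km = 2.452×10⁶ m.
r₂ = 6728 km = 6.728×10⁶ m.
Transfer ellipse a_t = (r₁ + r₂)/2 = 4.590×10⁶ m.
At r₁: circular v_c1 = √(μ/r₁) = 2278 m/s; transfer-periapsis v_p = √[μ(2/r₁ − 1/a_t)] = 2758 m/s.
Δv₁ = v_p − v_c1 = 480.0 m/s.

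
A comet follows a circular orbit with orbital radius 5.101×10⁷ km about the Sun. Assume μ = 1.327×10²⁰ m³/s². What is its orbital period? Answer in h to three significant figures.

T ≈ 1750 h

r = 5.101×10⁷ km = 5.101×10¹⁰ m.
Kepler's third law: T = 2π√(r³/μ) = 2π√((5.101×10¹⁰)³ / 1.327×10²⁰).
r³/μ = 1.000×10¹² s², so T = 2π × 1.000×10⁶ = 6.284×10⁶ s.
Converting: 6.284×10⁶ s ÷ 3600 = 1746 h.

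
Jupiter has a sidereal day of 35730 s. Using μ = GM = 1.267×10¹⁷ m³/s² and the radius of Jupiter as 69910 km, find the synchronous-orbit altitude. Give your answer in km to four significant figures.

h_sync ≈ 90110 km

A synchronous orbit has period T, so by Kepler's third law a = (μT²/4π²)^(1/3).
μT²/4π² = 1.267×10¹⁷ × (3.573×10⁴)² / 39.48 = 4.097×10²⁴ m³.
a = 1.600×10⁸ m = 1.6002×10⁵ km.
Altitude h = a − R = 1.6002×10⁵ − 69910 = 90105 km.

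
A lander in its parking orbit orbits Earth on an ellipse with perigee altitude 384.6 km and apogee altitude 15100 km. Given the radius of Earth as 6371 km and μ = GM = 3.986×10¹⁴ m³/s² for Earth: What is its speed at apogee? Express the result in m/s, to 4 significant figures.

v ≈ 2981 m/s

r_p = 6371 + 384.6 = 6755.6 km = 6.7556×10⁶ m.
r_a = 6371 + 15100 = 21471 km = 2.1471×10⁷ m.
Semi-major axis a = (r_p + r_a)/2 = 14113 km = 1.411×10⁷ m.
Vis-viva: v² = μ(2/r − 1/a) = 3.986×10¹⁴ × (9.315×10⁻⁸ − 7.086×10⁻⁸) = 8.886×10⁶ m²/s².
v = 2981 m/s.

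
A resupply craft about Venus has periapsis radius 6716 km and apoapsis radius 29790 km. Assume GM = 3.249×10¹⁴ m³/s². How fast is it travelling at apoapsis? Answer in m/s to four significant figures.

v ≈ 2003 m/s

Semi-major axis a = (r_p + r_a)/2 = 18253 km = 1.825×10⁷ m.
Vis-viva: v² = μ(2/r − 1/a) = 3.249×10¹⁴ × (6.714×10⁻⁸ − 5.479×10⁻⁸) = 4.013×10⁶ m²/s².
v = 2003 m/s.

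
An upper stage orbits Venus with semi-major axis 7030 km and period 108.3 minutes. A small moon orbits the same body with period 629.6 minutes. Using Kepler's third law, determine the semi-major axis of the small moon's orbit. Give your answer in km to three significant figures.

Kepler's third law: a³ ∝ T², so a₂ = a₁ (T₂/T₁)^(2/3).
T₂/T₁ = 5.813, (T₂/T₁)^(2/3) = 3.233.
a₂ = 7030 × 3.233 = 22730 km.

a₂ ≈ 22700 km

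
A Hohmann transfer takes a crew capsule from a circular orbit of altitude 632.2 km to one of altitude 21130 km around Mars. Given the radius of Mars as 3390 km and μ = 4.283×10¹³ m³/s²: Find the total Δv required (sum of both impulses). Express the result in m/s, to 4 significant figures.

r₁ = 3390 + 632.2 = 4022.2 km = 4.0222×10⁶ m.
r₂ = 3390 + 21130 = 24520 km = 2.4520×10⁷ m.
Transfer ellipse a_t = (r₁ + r₂)/2 = 1.427×10⁷ m.
At r₁: circular v_c1 = √(μ/r₁) = 3263 m/s; transfer-periapsis v_p = √[μ(2/r₁ − 1/a_t)] = 4277 m/s.
Δv₁ = v_p − v_c1 = 1014 m/s.
At r₂: circular v_c2 = √(μ/r₂) = 1322 m/s; transfer-apoapsis v_a = √[μ(2/r₂ − 1/a_t)] = 701.6 m/s.
Δv₂ = v_c2 − v_a = 620.0 m/s.
Total Δv = Δv₁ + Δv₂ = 1634 m/s.

Δv_total ≈ 1634 m/s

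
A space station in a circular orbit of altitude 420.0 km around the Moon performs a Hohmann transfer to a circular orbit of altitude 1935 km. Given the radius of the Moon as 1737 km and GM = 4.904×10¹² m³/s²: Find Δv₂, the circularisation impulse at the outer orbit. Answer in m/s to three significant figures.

Δv ≈ 161 m/s

r₁ = 1737 + 420.0 = 2157.0 km = 2.1570×10⁶ m.
r₂ = 1737 + 1935 = 3672.0 km = 3.6720×10⁶ m.
Transfer ellipse a_t = (r₁ + r₂)/2 = 2.914×10⁶ m.
At r₁: circular v_c1 = √(μ/r₁) = 1508 m/s; transfer-perilune v_p = √[μ(2/r₁ − 1/a_t)] = 1692 m/s.
At r₂: circular v_c2 = √(μ/r₂) = 1156 m/s; transfer-apolune v_a = √[μ(2/r₂ − 1/a_t)] = 994.2 m/s.
Δv₂ = v_c2 − v_a = 161.5 m/s.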